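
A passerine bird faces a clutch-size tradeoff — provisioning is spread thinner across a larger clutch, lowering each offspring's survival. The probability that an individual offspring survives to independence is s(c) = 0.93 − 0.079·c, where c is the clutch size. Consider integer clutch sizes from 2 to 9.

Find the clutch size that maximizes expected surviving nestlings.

Expected surviving nestlings = c × s(c):
  c=2: 2 × 0.772 = 1.544
  c=3: 3 × 0.693 = 2.079
  c=4: 4 × 0.614 = 2.456
  c=5: 5 × 0.535 = 2.675
  c=6: 6 × 0.456 = 2.736
  c=7: 7 × 0.377 = 2.639
  c=8: 8 × 0.298 = 2.384
  c=9: 9 × 0.219 = 1.971
Maximum at c = 6 (2.736 surviving nestlings).

6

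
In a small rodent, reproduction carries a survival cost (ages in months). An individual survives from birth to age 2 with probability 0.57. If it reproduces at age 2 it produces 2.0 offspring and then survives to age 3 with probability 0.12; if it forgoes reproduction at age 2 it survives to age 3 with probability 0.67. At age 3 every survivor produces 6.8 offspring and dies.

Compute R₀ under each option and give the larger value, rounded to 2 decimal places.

2.60

breed at age 2: R₀ = 0.57 × (2.0 + 0.12 × 6.8) = 0.57 × 2.8160 = 1.6051
delay to age 3: R₀ = 0.57 × (0.67 × 6.8) = 0.57 × 4.5560 = 2.5969
Higher: delay to age 3 (2.5969).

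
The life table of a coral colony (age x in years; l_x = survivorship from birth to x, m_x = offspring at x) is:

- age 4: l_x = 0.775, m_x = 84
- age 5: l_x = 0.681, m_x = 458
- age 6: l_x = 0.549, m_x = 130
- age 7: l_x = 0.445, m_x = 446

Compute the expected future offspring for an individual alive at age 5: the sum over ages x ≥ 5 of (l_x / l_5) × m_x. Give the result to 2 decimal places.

l_5 = 0.681. Conditional survival from age 5 to x is l_x / l_5.
  x=5: (0.681/0.681) × 458 = 458.0000
  x=6: (0.549/0.681) × 130 = 104.8018
  x=7: (0.445/0.681) × 446 = 291.4391
Sum = 458.0000 + 104.8018 + 291.4391 = 854.2408

854.24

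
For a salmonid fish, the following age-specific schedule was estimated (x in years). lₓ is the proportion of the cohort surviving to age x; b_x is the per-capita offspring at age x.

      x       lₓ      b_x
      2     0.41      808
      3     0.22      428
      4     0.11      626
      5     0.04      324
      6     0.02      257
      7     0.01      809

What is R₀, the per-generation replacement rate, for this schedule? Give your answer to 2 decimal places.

520.49

R₀ = Σ lₓ b_x:
  age 2: 0.41 × 808 = 331.2800
  age 3: 0.22 × 428 = 94.1600
  age 4: 0.11 × 626 = 68.8600
  age 5: 0.04 × 324 = 12.9600
  age 6: 0.02 × 257 = 5.1400
  age 7: 0.01 × 809 = 8.0900
R₀ = 331.2800 + 94.1600 + 68.8600 + 12.9600 + 5.1400 + 8.0900 = 520.4900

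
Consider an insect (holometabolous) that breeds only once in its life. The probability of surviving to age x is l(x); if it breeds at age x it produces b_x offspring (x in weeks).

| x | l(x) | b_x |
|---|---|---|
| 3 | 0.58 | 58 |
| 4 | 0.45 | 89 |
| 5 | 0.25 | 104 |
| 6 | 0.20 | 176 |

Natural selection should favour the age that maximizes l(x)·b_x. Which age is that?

4

Expected offspring if breeding at age x = l(x) × b_x:
  age 3: 0.58 × 58 = 33.640
  age 4: 0.45 × 89 = 40.050
  age 5: 0.25 × 104 = 26.000
  age 6: 0.20 × 176 = 35.200
Maximum at age 4 (40.050).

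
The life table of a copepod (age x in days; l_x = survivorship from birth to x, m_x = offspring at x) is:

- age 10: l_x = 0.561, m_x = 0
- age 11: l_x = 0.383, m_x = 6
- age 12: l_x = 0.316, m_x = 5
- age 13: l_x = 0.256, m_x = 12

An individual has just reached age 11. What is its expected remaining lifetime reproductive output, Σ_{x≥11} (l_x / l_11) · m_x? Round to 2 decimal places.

l_11 = 0.383. Conditional survival from age 11 to x is l_x / l_11.
  x=11: (0.383/0.383) × 6 = 6.0000
  x=12: (0.316/0.383) × 5 = 4.1253
  x=13: (0.256/0.383) × 12 = 8.0209
Sum = 6.0000 + 4.1253 + 8.0209 = 18.1462

18.15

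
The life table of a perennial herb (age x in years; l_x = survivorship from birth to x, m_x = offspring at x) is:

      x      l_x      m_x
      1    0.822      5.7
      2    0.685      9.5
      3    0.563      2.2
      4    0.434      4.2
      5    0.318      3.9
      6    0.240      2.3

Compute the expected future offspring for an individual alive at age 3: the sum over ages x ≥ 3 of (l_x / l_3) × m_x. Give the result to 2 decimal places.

8.62

l_3 = 0.563. Conditional survival from age 3 to x is l_x / l_3.
  x=3: (0.563/0.563) × 2.2 = 2.2000
  x=4: (0.434/0.563) × 4.2 = 3.2377
  x=5: (0.318/0.563) × 3.9 = 2.2028
  x=6: (0.240/0.563) × 2.3 = 0.9805
Sum = 2.2000 + 3.2377 + 2.2028 + 0.9805 = 8.6210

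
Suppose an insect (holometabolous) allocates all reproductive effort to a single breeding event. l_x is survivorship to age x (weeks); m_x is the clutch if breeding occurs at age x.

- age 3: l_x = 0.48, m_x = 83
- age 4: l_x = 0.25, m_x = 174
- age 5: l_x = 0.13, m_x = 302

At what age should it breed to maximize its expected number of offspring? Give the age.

4

Expected offspring if breeding at age x = l_x × m_x:
  age 3: 0.48 × 83 = 39.840
  age 4: 0.25 × 174 = 43.500
  age 5: 0.13 × 302 = 39.260
Maximum at age 4 (43.500).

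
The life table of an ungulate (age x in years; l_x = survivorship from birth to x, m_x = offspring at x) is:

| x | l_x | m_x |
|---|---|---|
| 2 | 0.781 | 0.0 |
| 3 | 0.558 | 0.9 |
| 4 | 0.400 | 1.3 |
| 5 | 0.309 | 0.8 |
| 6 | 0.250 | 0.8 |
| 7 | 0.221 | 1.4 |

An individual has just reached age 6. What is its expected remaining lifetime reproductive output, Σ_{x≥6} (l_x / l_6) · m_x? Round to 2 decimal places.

2.04

l_6 = 0.250. Conditional survival from age 6 to x is l_x / l_6.
  x=6: (0.250/0.250) × 0.8 = 0.8000
  x=7: (0.221/0.250) × 1.4 = 1.2376
Sum = 0.8000 + 1.2376 = 2.0376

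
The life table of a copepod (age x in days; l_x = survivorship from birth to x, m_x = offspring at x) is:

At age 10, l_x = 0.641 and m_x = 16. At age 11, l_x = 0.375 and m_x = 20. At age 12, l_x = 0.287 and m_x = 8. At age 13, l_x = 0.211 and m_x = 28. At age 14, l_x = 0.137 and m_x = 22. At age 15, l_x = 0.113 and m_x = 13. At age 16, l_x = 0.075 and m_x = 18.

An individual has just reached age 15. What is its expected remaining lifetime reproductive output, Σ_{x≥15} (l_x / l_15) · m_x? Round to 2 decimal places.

24.95

l_15 = 0.113. Conditional survival from age 15 to x is l_x / l_15.
  x=15: (0.113/0.113) × 13 = 13.0000
  x=16: (0.075/0.113) × 18 = 11.9469
Sum = 13.0000 + 11.9469 = 24.9469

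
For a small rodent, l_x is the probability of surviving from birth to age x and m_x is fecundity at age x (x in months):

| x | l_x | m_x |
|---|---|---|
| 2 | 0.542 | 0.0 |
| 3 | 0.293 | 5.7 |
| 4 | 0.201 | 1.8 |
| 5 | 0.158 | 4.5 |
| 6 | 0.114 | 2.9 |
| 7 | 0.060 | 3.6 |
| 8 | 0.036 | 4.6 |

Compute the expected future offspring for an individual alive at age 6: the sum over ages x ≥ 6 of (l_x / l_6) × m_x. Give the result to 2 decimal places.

l_6 = 0.114. Conditional survival from age 6 to x is l_x / l_6.
  x=6: (0.114/0.114) × 2.9 = 2.9000
  x=7: (0.060/0.114) × 3.6 = 1.8947
  x=8: (0.036/0.114) × 4.6 = 1.4526
Sum = 2.9000 + 1.8947 + 1.4526 = 6.2474

6.25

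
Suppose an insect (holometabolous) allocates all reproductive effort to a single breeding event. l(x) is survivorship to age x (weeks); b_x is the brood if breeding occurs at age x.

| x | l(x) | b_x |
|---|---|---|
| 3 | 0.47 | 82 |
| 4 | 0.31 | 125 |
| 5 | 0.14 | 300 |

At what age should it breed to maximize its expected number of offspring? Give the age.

Expected offspring if breeding at age x = l(x) × b_x:
  age 3: 0.47 × 82 = 38.540
  age 4: 0.31 × 125 = 38.750
  age 5: 0.14 × 300 = 42.000
Maximum at age 5 (42.000).

5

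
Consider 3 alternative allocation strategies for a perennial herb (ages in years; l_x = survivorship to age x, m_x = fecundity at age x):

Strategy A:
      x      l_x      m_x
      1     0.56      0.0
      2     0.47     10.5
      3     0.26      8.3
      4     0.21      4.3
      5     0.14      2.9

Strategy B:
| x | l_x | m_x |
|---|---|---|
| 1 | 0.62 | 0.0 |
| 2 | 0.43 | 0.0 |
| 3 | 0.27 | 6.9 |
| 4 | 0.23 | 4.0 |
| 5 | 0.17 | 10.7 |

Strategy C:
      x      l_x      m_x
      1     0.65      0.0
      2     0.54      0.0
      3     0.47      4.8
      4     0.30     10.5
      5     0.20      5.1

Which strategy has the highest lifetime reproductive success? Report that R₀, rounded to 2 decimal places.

8.40

Strategy A: R₀ = 0.56×0.0 + 0.47×10.5 + 0.26×8.3 + 0.21×4.3 + 0.14×2.9 = 8.4020
Strategy B: R₀ = 0.62×0.0 + 0.43×0.0 + 0.27×6.9 + 0.23×4.0 + 0.17×10.7 = 4.6020
Strategy C: R₀ = 0.65×0.0 + 0.54×0.0 + 0.47×4.8 + 0.30×10.5 + 0.20×5.1 = 6.4260
Highest R₀: strategy A with 8.4020.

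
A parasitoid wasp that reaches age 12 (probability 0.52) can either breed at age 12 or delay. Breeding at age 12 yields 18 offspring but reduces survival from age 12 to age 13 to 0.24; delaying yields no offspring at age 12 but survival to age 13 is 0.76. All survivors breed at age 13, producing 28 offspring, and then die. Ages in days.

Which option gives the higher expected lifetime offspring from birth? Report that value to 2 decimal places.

breed at age 12: R₀ = 0.52 × (18 + 0.24 × 28) = 0.52 × 24.7200 = 12.8544
delay to age 13: R₀ = 0.52 × (0.76 × 28) = 0.52 × 21.2800 = 11.0656
Higher: breed at age 12 (12.8544).

12.85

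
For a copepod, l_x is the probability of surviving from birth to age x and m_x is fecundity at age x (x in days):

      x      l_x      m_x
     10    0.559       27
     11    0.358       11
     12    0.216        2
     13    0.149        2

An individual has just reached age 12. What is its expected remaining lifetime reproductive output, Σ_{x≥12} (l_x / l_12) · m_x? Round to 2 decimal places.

3.38

l_12 = 0.216. Conditional survival from age 12 to x is l_x / l_12.
  x=12: (0.216/0.216) × 2 = 2.0000
  x=13: (0.149/0.216) × 2 = 1.3796
Sum = 2.0000 + 1.3796 = 3.3796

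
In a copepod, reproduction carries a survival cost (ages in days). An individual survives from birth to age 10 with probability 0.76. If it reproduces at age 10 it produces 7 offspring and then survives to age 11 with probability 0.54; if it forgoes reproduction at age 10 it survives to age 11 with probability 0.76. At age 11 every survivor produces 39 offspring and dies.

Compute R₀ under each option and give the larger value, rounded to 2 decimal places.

22.53

breed at age 10: R₀ = 0.76 × (7 + 0.54 × 39) = 0.76 × 28.0600 = 21.3256
delay to age 11: R₀ = 0.76 × (0.76 × 39) = 0.76 × 29.6400 = 22.5264
Higher: delay to age 11 (22.5264).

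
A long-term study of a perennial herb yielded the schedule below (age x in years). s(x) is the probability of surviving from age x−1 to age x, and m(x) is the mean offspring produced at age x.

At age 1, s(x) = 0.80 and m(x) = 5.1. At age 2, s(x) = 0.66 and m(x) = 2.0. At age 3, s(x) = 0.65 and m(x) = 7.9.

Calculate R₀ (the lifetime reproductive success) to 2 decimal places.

7.85

Survivorship from birth: l_x = s_1·s_2·…·s_x.
  l_1 = 0.80000
  l_2 = 0.52800
  l_3 = 0.34320
R₀ = Σ l_x m(x):
  age 1: 0.80000 × 5.1 = 4.0800
  age 2: 0.52800 × 2.0 = 1.0560
  age 3: 0.34320 × 7.9 = 2.7113
R₀ = 4.0800 + 1.0560 + 2.7113 = 7.8473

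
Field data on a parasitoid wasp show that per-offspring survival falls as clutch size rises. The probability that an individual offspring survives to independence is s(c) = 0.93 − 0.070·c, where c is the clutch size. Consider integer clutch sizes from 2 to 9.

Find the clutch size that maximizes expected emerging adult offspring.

7

Expected emerging adult offspring = c × s(c):
  c=2: 2 × 0.790 = 1.580
  c=3: 3 × 0.720 = 2.160
  c=4: 4 × 0.650 = 2.600
  c=5: 5 × 0.580 = 2.900
  c=6: 6 × 0.510 = 3.060
  c=7: 7 × 0.440 = 3.080
  c=8: 8 × 0.370 = 2.960
  c=9: 9 × 0.300 = 2.700
Maximum at c = 7 (3.080 emerging adult offspring).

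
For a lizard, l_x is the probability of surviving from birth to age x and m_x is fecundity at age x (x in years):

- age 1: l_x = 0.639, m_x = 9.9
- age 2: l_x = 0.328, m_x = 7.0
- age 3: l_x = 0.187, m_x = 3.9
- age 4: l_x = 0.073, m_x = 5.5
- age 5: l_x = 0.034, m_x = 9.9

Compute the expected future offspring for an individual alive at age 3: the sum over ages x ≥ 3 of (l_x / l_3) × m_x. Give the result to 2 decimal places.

l_3 = 0.187. Conditional survival from age 3 to x is l_x / l_3.
  x=3: (0.187/0.187) × 3.9 = 3.9000
  x=4: (0.073/0.187) × 5.5 = 2.1471
  x=5: (0.034/0.187) × 9.9 = 1.8000
Sum = 3.9000 + 2.1471 + 1.8000 = 7.8471

7.85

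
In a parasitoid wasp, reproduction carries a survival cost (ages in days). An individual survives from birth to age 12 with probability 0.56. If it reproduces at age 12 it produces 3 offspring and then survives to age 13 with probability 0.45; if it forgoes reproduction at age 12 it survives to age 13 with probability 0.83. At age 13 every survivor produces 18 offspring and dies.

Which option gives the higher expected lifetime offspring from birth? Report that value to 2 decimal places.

breed at age 12: R₀ = 0.56 × (3 + 0.45 × 18) = 0.56 × 11.1000 = 6.2160
delay to age 13: R₀ = 0.56 × (0.83 × 18) = 0.56 × 14.9400 = 8.3664
Higher: delay to age 13 (8.3664).

8.37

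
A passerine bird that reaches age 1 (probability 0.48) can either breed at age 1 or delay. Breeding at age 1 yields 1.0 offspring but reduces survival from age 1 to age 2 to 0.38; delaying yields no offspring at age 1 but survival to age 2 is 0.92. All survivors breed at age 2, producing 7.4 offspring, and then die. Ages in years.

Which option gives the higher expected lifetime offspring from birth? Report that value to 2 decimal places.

3.27

breed at age 1: R₀ = 0.48 × (1.0 + 0.38 × 7.4) = 0.48 × 3.8120 = 1.8298
delay to age 2: R₀ = 0.48 × (0.92 × 7.4) = 0.48 × 6.8080 = 3.2678
Higher: delay to age 2 (3.2678).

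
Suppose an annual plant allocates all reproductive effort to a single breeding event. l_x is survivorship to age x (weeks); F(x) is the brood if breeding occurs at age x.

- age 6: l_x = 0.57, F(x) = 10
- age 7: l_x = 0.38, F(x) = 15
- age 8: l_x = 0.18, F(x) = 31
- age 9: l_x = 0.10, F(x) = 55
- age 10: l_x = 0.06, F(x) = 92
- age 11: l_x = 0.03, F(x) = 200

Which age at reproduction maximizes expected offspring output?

Expected offspring if breeding at age x = l_x × F(x):
  age 6: 0.57 × 10 = 5.700
  age 7: 0.38 × 15 = 5.700
  age 8: 0.18 × 31 = 5.580
  age 9: 0.10 × 55 = 5.500
  age 10: 0.06 × 92 = 5.520
  age 11: 0.03 × 200 = 6.000
Maximum at age 11 (6.000).

11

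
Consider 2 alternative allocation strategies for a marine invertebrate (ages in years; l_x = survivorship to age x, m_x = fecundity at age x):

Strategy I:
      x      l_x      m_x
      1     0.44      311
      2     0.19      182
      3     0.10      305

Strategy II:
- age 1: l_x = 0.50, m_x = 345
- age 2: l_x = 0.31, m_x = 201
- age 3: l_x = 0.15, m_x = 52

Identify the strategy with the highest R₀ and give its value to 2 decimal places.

242.61

Strategy I: R₀ = 0.44×311 + 0.19×182 + 0.10×305 = 201.9200
Strategy II: R₀ = 0.50×345 + 0.31×201 + 0.15×52 = 242.6100
Highest R₀: strategy II with 242.6100.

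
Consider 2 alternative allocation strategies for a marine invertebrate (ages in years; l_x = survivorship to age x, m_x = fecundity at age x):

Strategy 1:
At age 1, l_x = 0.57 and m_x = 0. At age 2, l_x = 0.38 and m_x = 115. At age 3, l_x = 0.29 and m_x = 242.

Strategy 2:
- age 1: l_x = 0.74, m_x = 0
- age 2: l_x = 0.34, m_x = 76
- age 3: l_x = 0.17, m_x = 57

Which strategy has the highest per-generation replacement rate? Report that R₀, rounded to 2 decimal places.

Strategy 1: R₀ = 0.57×0 + 0.38×115 + 0.29×242 = 113.8800
Strategy 2: R₀ = 0.74×0 + 0.34×76 + 0.17×57 = 35.5300
Highest R₀: strategy 1 with 113.8800.

113.88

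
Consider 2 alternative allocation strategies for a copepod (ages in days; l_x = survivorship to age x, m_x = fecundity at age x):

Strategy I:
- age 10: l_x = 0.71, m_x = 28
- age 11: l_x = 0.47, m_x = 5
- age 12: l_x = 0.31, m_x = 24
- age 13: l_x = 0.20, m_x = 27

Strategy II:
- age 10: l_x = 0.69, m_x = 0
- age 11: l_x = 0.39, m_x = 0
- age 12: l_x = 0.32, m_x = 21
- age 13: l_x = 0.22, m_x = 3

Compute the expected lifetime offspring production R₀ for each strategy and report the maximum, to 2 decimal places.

Strategy I: R₀ = 0.71×28 + 0.47×5 + 0.31×24 + 0.20×27 = 35.0700
Strategy II: R₀ = 0.69×0 + 0.39×0 + 0.32×21 + 0.22×3 = 7.3800
Highest R₀: strategy I with 35.0700.

35.07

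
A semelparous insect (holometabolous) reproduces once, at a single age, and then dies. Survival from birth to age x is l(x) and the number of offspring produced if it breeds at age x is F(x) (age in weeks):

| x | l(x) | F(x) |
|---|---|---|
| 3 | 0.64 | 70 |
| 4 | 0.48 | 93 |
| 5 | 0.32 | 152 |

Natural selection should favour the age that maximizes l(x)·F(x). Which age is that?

Expected offspring if breeding at age x = l(x) × F(x):
  age 3: 0.64 × 70 = 44.800
  age 4: 0.48 × 93 = 44.640
  age 5: 0.32 × 152 = 48.640
Maximum at age 5 (48.640).

5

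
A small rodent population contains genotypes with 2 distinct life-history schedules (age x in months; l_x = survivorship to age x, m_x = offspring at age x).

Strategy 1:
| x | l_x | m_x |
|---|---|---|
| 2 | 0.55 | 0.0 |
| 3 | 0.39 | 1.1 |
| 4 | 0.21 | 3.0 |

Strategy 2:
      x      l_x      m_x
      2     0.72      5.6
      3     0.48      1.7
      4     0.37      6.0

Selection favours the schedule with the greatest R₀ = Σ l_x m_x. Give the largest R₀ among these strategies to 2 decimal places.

7.07

Strategy 1: R₀ = 0.55×0.0 + 0.39×1.1 + 0.21×3.0 = 1.0590
Strategy 2: R₀ = 0.72×5.6 + 0.48×1.7 + 0.37×6.0 = 7.0680
Highest R₀: strategy 2 with 7.0680.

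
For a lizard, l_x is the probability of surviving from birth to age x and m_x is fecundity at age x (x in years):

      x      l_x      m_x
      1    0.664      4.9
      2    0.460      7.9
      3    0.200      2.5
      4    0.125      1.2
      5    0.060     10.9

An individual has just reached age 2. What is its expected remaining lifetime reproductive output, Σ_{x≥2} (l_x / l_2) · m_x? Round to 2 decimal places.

l_2 = 0.460. Conditional survival from age 2 to x is l_x / l_2.
  x=2: (0.460/0.460) × 7.9 = 7.9000
  x=3: (0.200/0.460) × 2.5 = 1.0870
  x=4: (0.125/0.460) × 1.2 = 0.3261
  x=5: (0.060/0.460) × 10.9 = 1.4217
Sum = 7.9000 + 1.0870 + 0.3261 + 1.4217 = 10.7348

10.73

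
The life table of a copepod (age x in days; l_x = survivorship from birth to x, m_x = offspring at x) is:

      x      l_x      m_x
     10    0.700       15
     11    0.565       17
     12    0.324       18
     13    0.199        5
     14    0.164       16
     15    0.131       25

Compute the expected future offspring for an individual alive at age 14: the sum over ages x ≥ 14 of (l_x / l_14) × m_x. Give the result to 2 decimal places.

35.97

l_14 = 0.164. Conditional survival from age 14 to x is l_x / l_14.
  x=14: (0.164/0.164) × 16 = 16.0000
  x=15: (0.131/0.164) × 25 = 19.9695
Sum = 16.0000 + 19.9695 = 35.9695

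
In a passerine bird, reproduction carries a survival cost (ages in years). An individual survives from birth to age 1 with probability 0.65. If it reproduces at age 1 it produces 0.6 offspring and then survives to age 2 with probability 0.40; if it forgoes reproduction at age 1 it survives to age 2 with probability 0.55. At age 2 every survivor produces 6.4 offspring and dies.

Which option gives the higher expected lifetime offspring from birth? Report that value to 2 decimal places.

2.29

breed at age 1: R₀ = 0.65 × (0.6 + 0.40 × 6.4) = 0.65 × 3.1600 = 2.0540
delay to age 2: R₀ = 0.65 × (0.55 × 6.4) = 0.65 × 3.5200 = 2.2880
Higher: delay to age 2 (2.2880).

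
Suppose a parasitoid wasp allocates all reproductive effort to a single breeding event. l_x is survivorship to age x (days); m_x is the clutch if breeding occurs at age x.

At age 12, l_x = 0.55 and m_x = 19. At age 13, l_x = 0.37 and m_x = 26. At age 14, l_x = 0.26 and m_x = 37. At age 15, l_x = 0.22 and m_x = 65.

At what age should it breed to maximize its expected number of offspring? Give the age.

Expected offspring if breeding at age x = l_x × m_x:
  age 12: 0.55 × 19 = 10.450
  age 13: 0.37 × 26 = 9.620
  age 14: 0.26 × 37 = 9.620
  age 15: 0.22 × 65 = 14.300
Maximum at age 15 (14.300).

15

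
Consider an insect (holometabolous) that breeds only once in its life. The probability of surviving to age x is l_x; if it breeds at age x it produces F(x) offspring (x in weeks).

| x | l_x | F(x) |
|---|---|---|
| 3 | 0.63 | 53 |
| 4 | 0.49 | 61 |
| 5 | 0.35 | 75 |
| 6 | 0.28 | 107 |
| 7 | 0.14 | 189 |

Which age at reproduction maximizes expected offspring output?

Expected offspring if breeding at age x = l_x × F(x):
  age 3: 0.63 × 53 = 33.390
  age 4: 0.49 × 61 = 29.890
  age 5: 0.35 × 75 = 26.250
  age 6: 0.28 × 107 = 29.960
  age 7: 0.14 × 189 = 26.460
Maximum at age 3 (33.390).

3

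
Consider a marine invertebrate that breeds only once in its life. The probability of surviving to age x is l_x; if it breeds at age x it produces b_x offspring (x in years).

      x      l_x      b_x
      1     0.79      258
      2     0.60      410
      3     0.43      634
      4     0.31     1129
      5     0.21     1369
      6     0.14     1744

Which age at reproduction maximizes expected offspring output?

4

Expected offspring if breeding at age x = l_x × b_x:
  age 1: 0.79 × 258 = 203.820
  age 2: 0.60 × 410 = 246.000
  age 3: 0.43 × 634 = 272.620
  age 4: 0.31 × 1129 = 349.990
  age 5: 0.21 × 1369 = 287.490
  age 6: 0.14 × 1744 = 244.160
Maximum at age 4 (349.990).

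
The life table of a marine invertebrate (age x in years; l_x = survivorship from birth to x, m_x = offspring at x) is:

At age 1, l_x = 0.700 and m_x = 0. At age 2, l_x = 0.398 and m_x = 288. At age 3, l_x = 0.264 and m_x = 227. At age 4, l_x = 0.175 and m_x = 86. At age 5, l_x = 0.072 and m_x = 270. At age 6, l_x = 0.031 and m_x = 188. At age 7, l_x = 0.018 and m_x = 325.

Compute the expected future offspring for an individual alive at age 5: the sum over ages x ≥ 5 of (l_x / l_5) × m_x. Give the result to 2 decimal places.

l_5 = 0.072. Conditional survival from age 5 to x is l_x / l_5.
  x=5: (0.072/0.072) × 270 = 270.0000
  x=6: (0.031/0.072) × 188 = 80.9444
  x=7: (0.018/0.072) × 325 = 81.2500
Sum = 270.0000 + 80.9444 + 81.2500 = 432.1944

432.19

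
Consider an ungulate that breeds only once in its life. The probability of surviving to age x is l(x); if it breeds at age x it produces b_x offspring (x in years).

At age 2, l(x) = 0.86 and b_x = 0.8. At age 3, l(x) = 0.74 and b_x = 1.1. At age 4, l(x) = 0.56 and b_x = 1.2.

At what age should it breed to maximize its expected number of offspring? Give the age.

Expected offspring if breeding at age x = l(x) × b_x:
  age 2: 0.86 × 0.8 = 0.688
  age 3: 0.74 × 1.1 = 0.814
  age 4: 0.56 × 1.2 = 0.672
Maximum at age 3 (0.814).

3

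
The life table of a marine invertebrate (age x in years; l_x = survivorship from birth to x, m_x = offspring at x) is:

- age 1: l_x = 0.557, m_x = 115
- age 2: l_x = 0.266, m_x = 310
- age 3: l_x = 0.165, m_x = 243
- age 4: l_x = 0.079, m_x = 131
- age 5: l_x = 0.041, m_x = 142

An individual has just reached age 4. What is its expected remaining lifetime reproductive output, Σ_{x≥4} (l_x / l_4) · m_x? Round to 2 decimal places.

204.70

l_4 = 0.079. Conditional survival from age 4 to x is l_x / l_4.
  x=4: (0.079/0.079) × 131 = 131.0000
  x=5: (0.041/0.079) × 142 = 73.6962
Sum = 131.0000 + 73.6962 = 204.6962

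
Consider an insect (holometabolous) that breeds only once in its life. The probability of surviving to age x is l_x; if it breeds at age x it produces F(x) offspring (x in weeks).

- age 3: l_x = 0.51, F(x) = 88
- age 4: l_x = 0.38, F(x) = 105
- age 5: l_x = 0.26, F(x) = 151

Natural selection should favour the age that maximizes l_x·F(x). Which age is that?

Expected offspring if breeding at age x = l_x × F(x):
  age 3: 0.51 × 88 = 44.880
  age 4: 0.38 × 105 = 39.900
  age 5: 0.26 × 151 = 39.260
Maximum at age 3 (44.880).

3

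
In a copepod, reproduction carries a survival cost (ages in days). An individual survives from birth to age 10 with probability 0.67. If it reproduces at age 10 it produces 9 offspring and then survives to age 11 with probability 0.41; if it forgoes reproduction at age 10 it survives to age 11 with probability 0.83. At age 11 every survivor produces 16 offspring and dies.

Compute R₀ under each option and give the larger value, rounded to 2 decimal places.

breed at age 10: R₀ = 0.67 × (9 + 0.41 × 16) = 0.67 × 15.5600 = 10.4252
delay to age 11: R₀ = 0.67 × (0.83 × 16) = 0.67 × 13.2800 = 8.8976
Higher: breed at age 10 (10.4252).

10.43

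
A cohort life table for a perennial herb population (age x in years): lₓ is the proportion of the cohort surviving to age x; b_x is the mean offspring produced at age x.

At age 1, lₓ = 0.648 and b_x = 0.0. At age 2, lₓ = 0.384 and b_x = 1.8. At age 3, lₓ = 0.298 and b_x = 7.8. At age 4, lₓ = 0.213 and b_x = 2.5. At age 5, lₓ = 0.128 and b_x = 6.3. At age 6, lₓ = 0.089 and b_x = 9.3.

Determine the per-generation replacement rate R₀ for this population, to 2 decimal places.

5.18

R₀ = Σ lₓ b_x:
  age 1: 0.648 × 0.0 = 0.0000
  age 2: 0.384 × 1.8 = 0.6912
  age 3: 0.298 × 7.8 = 2.3244
  age 4: 0.213 × 2.5 = 0.5325
  age 5: 0.128 × 6.3 = 0.8064
  age 6: 0.089 × 9.3 = 0.8277
R₀ = 0.0000 + 0.6912 + 2.3244 + 0.5325 + 0.8064 + 0.8277 = 5.1822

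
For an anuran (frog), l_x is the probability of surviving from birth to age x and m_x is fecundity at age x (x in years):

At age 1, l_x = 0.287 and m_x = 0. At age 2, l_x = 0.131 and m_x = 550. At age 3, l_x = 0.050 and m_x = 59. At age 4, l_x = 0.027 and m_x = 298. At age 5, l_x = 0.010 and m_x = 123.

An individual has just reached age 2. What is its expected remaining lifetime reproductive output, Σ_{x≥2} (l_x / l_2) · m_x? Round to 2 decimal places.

643.33

l_2 = 0.131. Conditional survival from age 2 to x is l_x / l_2.
  x=2: (0.131/0.131) × 550 = 550.0000
  x=3: (0.050/0.131) × 59 = 22.5191
  x=4: (0.027/0.131) × 298 = 61.4198
  x=5: (0.010/0.131) × 123 = 9.3893
Sum = 550.0000 + 22.5191 + 61.4198 + 9.3893 = 643.3282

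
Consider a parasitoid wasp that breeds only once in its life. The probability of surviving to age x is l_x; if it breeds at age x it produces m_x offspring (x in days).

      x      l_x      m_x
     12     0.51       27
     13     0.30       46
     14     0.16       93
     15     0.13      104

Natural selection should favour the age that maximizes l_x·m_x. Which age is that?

Expected offspring if breeding at age x = l_x × m_x:
  age 12: 0.51 × 27 = 13.770
  age 13: 0.30 × 46 = 13.800
  age 14: 0.16 × 93 = 14.880
  age 15: 0.13 × 104 = 13.520
Maximum at age 14 (14.880).

14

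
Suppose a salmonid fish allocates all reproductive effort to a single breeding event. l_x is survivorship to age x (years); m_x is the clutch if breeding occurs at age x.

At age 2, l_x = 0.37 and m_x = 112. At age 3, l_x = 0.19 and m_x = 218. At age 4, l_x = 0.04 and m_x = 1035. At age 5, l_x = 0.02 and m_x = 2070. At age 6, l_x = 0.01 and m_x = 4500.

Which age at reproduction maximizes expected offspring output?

Expected offspring if breeding at age x = l_x × m_x:
  age 2: 0.37 × 112 = 41.440
  age 3: 0.19 × 218 = 41.420
  age 4: 0.04 × 1035 = 41.400
  age 5: 0.02 × 2070 = 41.400
  age 6: 0.01 × 4500 = 45.000
Maximum at age 6 (45.000).

6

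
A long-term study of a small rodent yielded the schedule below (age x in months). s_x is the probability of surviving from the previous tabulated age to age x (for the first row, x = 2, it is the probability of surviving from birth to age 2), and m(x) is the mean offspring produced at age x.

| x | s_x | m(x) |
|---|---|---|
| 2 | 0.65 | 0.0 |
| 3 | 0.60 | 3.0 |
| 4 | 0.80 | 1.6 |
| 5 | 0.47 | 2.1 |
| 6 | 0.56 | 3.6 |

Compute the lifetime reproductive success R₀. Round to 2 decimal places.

2.27

Survivorship from birth: l_x = s_2·s_3·…·s_x.
  l_2 = 0.65000
  l_3 = 0.39000
  l_4 = 0.31200
  l_5 = 0.14664
  l_6 = 0.08212
R₀ = Σ l_x m(x):
  age 2: 0.65000 × 0.0 = 0.0000
  age 3: 0.39000 × 3.0 = 1.1700
  age 4: 0.31200 × 1.6 = 0.4992
  age 5: 0.14664 × 2.1 = 0.3079
  age 6: 0.08212 × 3.6 = 0.2956
R₀ = 0.0000 + 1.1700 + 0.4992 + 0.3079 + 0.2956 = 2.2728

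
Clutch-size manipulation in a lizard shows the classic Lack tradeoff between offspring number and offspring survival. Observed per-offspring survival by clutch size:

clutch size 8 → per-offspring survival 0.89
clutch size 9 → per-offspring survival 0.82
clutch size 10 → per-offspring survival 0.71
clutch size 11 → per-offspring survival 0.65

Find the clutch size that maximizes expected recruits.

Expected recruits = c × s(c):
  c=8: 8 × 0.89 = 7.120
  c=9: 9 × 0.82 = 7.380
  c=10: 10 × 0.71 = 7.100
  c=11: 11 × 0.65 = 7.150
Maximum at c = 9 (7.380 recruits).

9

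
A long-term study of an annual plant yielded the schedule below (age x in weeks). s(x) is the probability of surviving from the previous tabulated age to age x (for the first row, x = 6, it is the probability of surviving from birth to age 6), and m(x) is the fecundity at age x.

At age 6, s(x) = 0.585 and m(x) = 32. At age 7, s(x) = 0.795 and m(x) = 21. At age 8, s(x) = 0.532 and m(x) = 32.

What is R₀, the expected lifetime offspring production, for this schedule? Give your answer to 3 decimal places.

36.404

Survivorship from birth: l_x = s_6·s_7·…·s_x.
  l_6 = 0.58500
  l_7 = 0.46508
  l_8 = 0.24742
R₀ = Σ l_x m(x):
  age 6: 0.58500 × 32 = 18.7200
  age 7: 0.46508 × 21 = 9.7667
  age 8: 0.24742 × 32 = 7.9174
R₀ = 18.7200 + 9.7667 + 7.9174 = 36.4041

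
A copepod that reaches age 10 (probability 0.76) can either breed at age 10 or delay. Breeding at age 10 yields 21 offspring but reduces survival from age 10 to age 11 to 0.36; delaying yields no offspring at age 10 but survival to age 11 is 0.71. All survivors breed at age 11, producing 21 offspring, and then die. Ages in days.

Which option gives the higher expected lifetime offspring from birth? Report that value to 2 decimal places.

breed at age 10: R₀ = 0.76 × (21 + 0.36 × 21) = 0.76 × 28.5600 = 21.7056
delay to age 11: R₀ = 0.76 × (0.71 × 21) = 0.76 × 14.9100 = 11.3316
Higher: breed at age 10 (21.7056).

21.71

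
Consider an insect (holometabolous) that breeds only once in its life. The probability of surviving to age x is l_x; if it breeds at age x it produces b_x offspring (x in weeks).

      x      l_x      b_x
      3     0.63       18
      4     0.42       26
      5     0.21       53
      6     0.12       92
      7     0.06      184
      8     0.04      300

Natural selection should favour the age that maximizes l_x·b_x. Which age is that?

8

Expected offspring if breeding at age x = l_x × b_x:
  age 3: 0.63 × 18 = 11.340
  age 4: 0.42 × 26 = 10.920
  age 5: 0.21 × 53 = 11.130
  age 6: 0.12 × 92 = 11.040
  age 7: 0.06 × 184 = 11.040
  age 8: 0.04 × 300 = 12.000
Maximum at age 8 (12.000).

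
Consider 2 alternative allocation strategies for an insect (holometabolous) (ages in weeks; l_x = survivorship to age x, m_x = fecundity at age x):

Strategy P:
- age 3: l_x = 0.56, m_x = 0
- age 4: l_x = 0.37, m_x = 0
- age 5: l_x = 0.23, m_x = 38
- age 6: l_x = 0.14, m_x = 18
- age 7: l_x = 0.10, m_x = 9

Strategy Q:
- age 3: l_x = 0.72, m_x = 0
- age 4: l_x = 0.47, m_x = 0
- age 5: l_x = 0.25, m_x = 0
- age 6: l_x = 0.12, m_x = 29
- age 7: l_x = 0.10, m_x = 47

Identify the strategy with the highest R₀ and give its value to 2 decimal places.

12.16

Strategy P: R₀ = 0.56×0 + 0.37×0 + 0.23×38 + 0.14×18 + 0.10×9 = 12.1600
Strategy Q: R₀ = 0.72×0 + 0.47×0 + 0.25×0 + 0.12×29 + 0.10×47 = 8.1800
Highest R₀: strategy P with 12.1600.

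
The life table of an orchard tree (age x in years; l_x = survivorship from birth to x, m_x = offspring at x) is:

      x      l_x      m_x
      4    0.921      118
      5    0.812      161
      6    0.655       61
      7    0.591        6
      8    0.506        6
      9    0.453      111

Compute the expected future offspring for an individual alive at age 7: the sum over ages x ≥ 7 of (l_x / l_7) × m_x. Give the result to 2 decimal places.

l_7 = 0.591. Conditional survival from age 7 to x is l_x / l_7.
  x=7: (0.591/0.591) × 6 = 6.0000
  x=8: (0.506/0.591) × 6 = 5.1371
  x=9: (0.453/0.591) × 111 = 85.0812
Sum = 6.0000 + 5.1371 + 85.0812 = 96.2183

96.22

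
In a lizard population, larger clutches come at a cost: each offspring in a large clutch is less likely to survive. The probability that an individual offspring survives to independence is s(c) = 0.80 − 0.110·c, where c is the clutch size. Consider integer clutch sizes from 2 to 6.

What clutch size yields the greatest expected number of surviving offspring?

4

Expected surviving offspring = c × s(c):
  c=2: 2 × 0.580 = 1.160
  c=3: 3 × 0.470 = 1.410
  c=4: 4 × 0.360 = 1.440
  c=5: 5 × 0.250 = 1.250
  c=6: 6 × 0.140 = 0.840
Maximum at c = 4 (1.440 surviving offspring).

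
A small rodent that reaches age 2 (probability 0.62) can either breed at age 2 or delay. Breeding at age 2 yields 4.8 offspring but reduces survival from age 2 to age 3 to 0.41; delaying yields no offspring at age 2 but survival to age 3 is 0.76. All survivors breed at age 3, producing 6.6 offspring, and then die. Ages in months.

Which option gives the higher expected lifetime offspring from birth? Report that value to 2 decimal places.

breed at age 2: R₀ = 0.62 × (4.8 + 0.41 × 6.6) = 0.62 × 7.5060 = 4.6537
delay to age 3: R₀ = 0.62 × (0.76 × 6.6) = 0.62 × 5.0160 = 3.1099
Higher: breed at age 2 (4.6537).

4.65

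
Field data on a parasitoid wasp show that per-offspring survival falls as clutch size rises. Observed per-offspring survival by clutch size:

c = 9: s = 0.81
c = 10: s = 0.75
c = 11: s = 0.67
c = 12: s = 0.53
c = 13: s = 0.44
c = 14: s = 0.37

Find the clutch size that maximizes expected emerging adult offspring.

Expected emerging adult offspring = c × s(c):
  c=9: 9 × 0.81 = 7.290
  c=10: 10 × 0.75 = 7.500
  c=11: 11 × 0.67 = 7.370
  c=12: 12 × 0.53 = 6.360
  c=13: 13 × 0.44 = 5.720
  c=14: 14 × 0.37 = 5.180
Maximum at c = 10 (7.500 emerging adult offspring).

10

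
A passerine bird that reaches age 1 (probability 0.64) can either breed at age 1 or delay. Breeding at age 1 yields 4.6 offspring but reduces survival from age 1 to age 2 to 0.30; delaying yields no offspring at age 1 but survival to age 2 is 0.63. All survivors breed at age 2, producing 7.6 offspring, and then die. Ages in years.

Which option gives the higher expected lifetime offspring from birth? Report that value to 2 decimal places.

breed at age 1: R₀ = 0.64 × (4.6 + 0.30 × 7.6) = 0.64 × 6.8800 = 4.4032
delay to age 2: R₀ = 0.64 × (0.63 × 7.6) = 0.64 × 4.7880 = 3.0643
Higher: breed at age 1 (4.4032).

4.40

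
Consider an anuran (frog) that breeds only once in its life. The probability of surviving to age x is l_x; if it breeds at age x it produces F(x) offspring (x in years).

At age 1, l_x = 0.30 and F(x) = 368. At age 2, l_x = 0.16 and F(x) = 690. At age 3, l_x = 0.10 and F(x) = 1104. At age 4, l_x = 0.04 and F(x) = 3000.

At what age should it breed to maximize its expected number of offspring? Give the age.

Expected offspring if breeding at age x = l_x × F(x):
  age 1: 0.30 × 368 = 110.400
  age 2: 0.16 × 690 = 110.400
  age 3: 0.10 × 1104 = 110.400
  age 4: 0.04 × 3000 = 120.000
Maximum at age 4 (120.000).

4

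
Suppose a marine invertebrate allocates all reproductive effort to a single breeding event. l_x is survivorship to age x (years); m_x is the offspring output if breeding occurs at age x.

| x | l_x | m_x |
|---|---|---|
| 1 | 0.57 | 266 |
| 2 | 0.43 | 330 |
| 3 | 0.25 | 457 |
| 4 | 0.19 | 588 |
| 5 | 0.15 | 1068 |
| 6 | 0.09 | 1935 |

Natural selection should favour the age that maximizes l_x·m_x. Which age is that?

6

Expected offspring if breeding at age x = l_x × m_x:
  age 1: 0.57 × 266 = 151.620
  age 2: 0.43 × 330 = 141.900
  age 3: 0.25 × 457 = 114.250
  age 4: 0.19 × 588 = 111.720
  age 5: 0.15 × 1068 = 160.200
  age 6: 0.09 × 1935 = 174.150
Maximum at age 6 (174.150).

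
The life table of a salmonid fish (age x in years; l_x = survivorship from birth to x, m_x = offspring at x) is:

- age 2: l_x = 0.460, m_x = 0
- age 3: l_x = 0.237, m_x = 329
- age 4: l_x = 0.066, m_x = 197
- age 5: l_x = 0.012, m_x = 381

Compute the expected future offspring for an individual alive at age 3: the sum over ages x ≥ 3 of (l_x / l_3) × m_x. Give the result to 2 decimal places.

l_3 = 0.237. Conditional survival from age 3 to x is l_x / l_3.
  x=3: (0.237/0.237) × 329 = 329.0000
  x=4: (0.066/0.237) × 197 = 54.8608
  x=5: (0.012/0.237) × 381 = 19.2911
Sum = 329.0000 + 54.8608 + 19.2911 = 403.1519

403.15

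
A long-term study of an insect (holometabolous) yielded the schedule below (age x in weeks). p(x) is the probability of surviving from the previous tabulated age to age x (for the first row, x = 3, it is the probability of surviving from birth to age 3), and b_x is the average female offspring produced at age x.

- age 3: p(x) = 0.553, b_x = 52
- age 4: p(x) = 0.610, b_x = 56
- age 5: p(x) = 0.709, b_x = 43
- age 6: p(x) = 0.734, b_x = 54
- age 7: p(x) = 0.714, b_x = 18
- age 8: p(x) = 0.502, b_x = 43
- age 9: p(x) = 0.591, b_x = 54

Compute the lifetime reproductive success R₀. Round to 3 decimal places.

74.380

Survivorship from birth: l_x = p_3·p_4·…·p_x.
  l_3 = 0.55300
  l_4 = 0.33733
  l_5 = 0.23917
  l_6 = 0.17555
  l_7 = 0.12534
  l_8 = 0.06292
  l_9 = 0.03719
R₀ = Σ l_x b_x:
  age 3: 0.55300 × 52 = 28.7560
  age 4: 0.33733 × 56 = 18.8905
  age 5: 0.23917 × 43 = 10.2843
  age 6: 0.17555 × 54 = 9.4797
  age 7: 0.12534 × 18 = 2.2561
  age 8: 0.06292 × 43 = 2.7056
  age 9: 0.03719 × 54 = 2.0083
R₀ = 28.7560 + 18.8905 + 10.2843 + 9.4797 + 2.2561 + 2.7056 + 2.0083 = 74.3804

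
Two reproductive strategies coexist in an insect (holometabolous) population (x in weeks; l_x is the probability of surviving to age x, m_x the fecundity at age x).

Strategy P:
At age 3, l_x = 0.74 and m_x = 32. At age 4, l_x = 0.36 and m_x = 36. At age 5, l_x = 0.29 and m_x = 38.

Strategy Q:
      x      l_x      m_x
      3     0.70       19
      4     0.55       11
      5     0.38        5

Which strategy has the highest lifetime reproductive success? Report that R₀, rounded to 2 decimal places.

Strategy P: R₀ = 0.74×32 + 0.36×36 + 0.29×38 = 47.6600
Strategy Q: R₀ = 0.70×19 + 0.55×11 + 0.38×5 = 21.2500
Highest R₀: strategy P with 47.6600.

47.66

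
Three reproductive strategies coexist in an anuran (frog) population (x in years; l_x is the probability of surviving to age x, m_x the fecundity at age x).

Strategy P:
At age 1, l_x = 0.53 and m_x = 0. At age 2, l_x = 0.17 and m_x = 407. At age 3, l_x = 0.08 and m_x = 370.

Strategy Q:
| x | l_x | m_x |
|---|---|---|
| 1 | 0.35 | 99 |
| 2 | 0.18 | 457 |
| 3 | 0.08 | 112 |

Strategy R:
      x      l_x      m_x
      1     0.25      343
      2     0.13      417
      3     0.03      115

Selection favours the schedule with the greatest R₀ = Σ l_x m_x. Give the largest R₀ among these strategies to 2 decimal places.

Strategy P: R₀ = 0.53×0 + 0.17×407 + 0.08×370 = 98.7900
Strategy Q: R₀ = 0.35×99 + 0.18×457 + 0.08×112 = 125.8700
Strategy R: R₀ = 0.25×343 + 0.13×417 + 0.03×115 = 143.4100
Highest R₀: strategy R with 143.4100.

143.41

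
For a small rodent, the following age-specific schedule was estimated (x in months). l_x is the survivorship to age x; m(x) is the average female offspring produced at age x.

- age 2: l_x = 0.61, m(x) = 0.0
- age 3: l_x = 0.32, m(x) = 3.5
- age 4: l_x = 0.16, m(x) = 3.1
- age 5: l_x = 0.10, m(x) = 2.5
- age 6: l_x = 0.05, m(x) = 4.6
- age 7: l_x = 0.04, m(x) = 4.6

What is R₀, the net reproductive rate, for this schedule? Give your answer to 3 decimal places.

R₀ = Σ l_x m(x):
  age 2: 0.61 × 0.0 = 0.0000
  age 3: 0.32 × 3.5 = 1.1200
  age 4: 0.16 × 3.1 = 0.4960
  age 5: 0.10 × 2.5 = 0.2500
  age 6: 0.05 × 4.6 = 0.2300
  age 7: 0.04 × 4.6 = 0.1840
R₀ = 0.0000 + 1.1200 + 0.4960 + 0.2500 + 0.2300 + 0.1840 = 2.2800

2.280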